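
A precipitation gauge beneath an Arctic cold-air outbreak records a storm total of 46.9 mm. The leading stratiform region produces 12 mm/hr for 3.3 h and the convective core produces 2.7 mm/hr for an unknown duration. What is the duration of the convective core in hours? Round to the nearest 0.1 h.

Known phases: 12 × 3.3 = 39.6 mm.
Remaining depth = 46.9 − 39.6 = 7.3 mm.
Duration = 7.3 / 2.7 = 2.7 h.

duration ≈ 2.7 h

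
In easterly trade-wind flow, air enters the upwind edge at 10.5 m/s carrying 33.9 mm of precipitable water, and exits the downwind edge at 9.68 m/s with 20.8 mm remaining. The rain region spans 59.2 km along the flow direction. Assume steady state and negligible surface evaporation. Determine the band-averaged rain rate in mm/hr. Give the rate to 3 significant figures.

Column moisture flux per unit crosswind length is F = V × PW.
Inflow: F_in = 10.5 × 33.9 = 355.95 mm·m/s
Outflow: F_out = 9.68 × 20.8 = 201.344 mm·m/s
Steady-state rate R = (F_in − F_out)/L = (355.95 − 201.344) / 59200 m = 2.612e-03 mm/s.
R = 2.612e-03 × 3600 = 9.40 mm/hr.

R ≈ 9.40 mm/hr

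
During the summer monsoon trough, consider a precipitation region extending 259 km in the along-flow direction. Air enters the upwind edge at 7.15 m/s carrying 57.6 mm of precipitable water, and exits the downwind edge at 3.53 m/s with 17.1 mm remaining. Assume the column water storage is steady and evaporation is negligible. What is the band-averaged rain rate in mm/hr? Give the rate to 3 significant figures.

R ≈ 4.89 mm/hr

Column moisture flux per unit crosswind length is F = V × PW.
Inflow: F_in = 7.15 × 57.6 = 411.84 mm·m/s
Outflow: F_out = 3.53 × 17.1 = 60.363 mm·m/s
Steady-state rate R = (F_in − F_out)/L = (411.84 − 60.363) / 259000 m = 1.357e-03 mm/s.
R = 1.357e-03 × 3600 = 4.89 mm/hr.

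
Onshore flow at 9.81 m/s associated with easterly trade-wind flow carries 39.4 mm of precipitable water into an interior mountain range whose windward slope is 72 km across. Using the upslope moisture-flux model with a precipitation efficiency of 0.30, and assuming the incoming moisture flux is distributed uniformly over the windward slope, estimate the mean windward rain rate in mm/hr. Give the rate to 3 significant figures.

R ≈ 5.80 mm/hr

Incoming column moisture flux per unit ridge length: F = V × PW = 9.81 × 39.4 = 386.514 mm·m/s.
Spread over the 72 km slope with efficiency ε = 0.30: R = ε·F/W = 0.30 × 386.514 / 72000 m = 1.610e-03 mm/s.
R = 1.610e-03 × 3600 = 5.80 mm/hr.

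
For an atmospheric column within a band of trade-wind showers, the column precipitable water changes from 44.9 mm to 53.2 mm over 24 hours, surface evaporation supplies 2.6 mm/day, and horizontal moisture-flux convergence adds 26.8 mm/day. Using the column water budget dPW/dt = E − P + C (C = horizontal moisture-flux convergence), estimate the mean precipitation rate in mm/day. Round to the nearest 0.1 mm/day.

P ≈ 21.1 mm/day

dPW/dt = (53.2 − 44.9) mm / (24/24 day) = +8.300 mm/day.
P = E + C − dPW/dt = 2.6 + (26.8) − (+8.300) = 21.1 mm/day.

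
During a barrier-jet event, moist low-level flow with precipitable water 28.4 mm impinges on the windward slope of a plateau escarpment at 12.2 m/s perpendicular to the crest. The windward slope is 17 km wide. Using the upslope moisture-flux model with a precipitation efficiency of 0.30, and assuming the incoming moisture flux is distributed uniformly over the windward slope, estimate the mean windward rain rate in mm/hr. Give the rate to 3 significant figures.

R ≈ 22.0 mm/hr

Incoming column moisture flux per unit ridge length: F = V × PW = 12.2 × 28.4 = 346.48 mm·m/s.
Spread over the 17 km slope with efficiency ε = 0.30: R = ε·F/W = 0.30 × 346.48 / 17000 m = 6.114e-03 mm/s.
R = 6.114e-03 × 3600 = 22.0 mm/hr.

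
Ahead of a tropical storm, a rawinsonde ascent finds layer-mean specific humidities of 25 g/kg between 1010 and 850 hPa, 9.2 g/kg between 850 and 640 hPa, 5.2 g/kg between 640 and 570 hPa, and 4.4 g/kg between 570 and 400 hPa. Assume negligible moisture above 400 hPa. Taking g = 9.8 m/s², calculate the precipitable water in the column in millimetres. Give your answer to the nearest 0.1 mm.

Precipitable water is the column-integrated vapour mass per unit area: PW = (1/g) Σ q̄ Δp, with q in kg/kg and Δp in Pa (1 kg/m² of water = 1 mm).
Layer 1010–850 hPa: Δp = 160 hPa = 16000 Pa, q̄ = 0.025 kg/kg → 0.025 × 16000 / 9.8 = 40.82 mm
Layer 850–640 hPa: Δp = 210 hPa = 21000 Pa, q̄ = 0.0092 kg/kg → 0.0092 × 21000 / 9.8 = 19.71 mm
Layer 640–570 hPa: Δp = 70 hPa = 7000 Pa, q̄ = 0.0052 kg/kg → 0.0052 × 7000 / 9.8 = 3.71 mm
Layer 570–400 hPa: Δp = 170 hPa = 17000 Pa, q̄ = 0.0044 kg/kg → 0.0044 × 17000 / 9.8 = 7.63 mm
PW = 40.82 + 19.71 + 3.71 + 7.63 = 71.87 ≈ 71.9 mm.

PW ≈ 71.9 mm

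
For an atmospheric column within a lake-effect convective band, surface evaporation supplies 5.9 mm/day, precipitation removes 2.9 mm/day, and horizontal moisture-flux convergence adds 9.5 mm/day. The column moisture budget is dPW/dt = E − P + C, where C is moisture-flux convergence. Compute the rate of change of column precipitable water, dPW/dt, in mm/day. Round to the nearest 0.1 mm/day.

dPW/dt = E − P + C = 5.9 − 2.9 + (9.5) = 12.5 mm/day.

dPW/dt ≈ 12.5 mm/day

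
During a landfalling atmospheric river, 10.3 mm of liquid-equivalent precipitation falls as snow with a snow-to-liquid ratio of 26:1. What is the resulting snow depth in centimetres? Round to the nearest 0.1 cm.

snow depth ≈ 26.8 cm

Snow depth = liquid × ratio = 10.3 mm × 26 = 267.8 mm = 26.8 cm.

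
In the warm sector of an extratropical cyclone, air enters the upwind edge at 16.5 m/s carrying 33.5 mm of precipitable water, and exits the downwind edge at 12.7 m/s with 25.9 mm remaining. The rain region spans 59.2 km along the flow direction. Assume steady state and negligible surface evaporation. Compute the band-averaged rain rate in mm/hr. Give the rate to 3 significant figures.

R ≈ 13.6 mm/hr

Column moisture flux per unit crosswind length is F = V × PW.
Inflow: F_in = 16.5 × 33.5 = 552.75 mm·m/s
Outflow: F_out = 12.7 × 25.9 = 328.93 mm·m/s
Steady-state rate R = (F_in − F_out)/L = (552.75 − 328.93) / 59200 m = 3.781e-03 mm/s.
R = 3.781e-03 × 3600 = 13.6 mm/hr.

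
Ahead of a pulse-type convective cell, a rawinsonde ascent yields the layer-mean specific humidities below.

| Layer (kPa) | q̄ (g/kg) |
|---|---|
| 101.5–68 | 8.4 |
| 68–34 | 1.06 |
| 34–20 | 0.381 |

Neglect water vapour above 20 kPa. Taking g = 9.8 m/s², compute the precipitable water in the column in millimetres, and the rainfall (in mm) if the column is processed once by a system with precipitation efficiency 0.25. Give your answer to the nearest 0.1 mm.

PW ≈ 32.9 mm; rainfall ≈ 8.2 mm

Precipitable water is the column-integrated vapour mass per unit area: PW = (1/g) Σ q̄ Δp, with q in kg/kg and Δp in Pa (1 kg/m² of water = 1 mm).
Layer 101.5–68 kPa: Δp = 335 hPa = 33500 Pa, q̄ = 0.0084 kg/kg → 0.0084 × 33500 / 9.8 = 28.71 mm
Layer 68–34 kPa: Δp = 340 hPa = 34000 Pa, q̄ = 0.00106 kg/kg → 0.00106 × 34000 / 9.8 = 3.68 mm
Layer 34–20 kPa: Δp = 140 hPa = 14000 Pa, q̄ = 0.000381 kg/kg → 0.000381 × 14000 / 9.8 = 0.54 mm
PW = 28.71 + 3.68 + 0.54 = 32.93 ≈ 32.9 mm.
Rainfall = ε × PW = 0.25 × 32.9 = 8.2 mm.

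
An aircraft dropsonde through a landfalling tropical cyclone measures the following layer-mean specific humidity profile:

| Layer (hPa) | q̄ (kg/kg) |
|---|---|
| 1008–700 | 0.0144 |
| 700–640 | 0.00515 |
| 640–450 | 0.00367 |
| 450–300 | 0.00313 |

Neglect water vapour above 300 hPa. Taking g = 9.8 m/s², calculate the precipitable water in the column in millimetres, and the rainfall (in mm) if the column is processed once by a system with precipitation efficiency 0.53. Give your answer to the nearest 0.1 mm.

PW ≈ 60.3 mm; rainfall ≈ 32.0 mm

Precipitable water is the column-integrated vapour mass per unit area: PW = (1/g) Σ q̄ Δp, with q in kg/kg and Δp in Pa (1 kg/m² of water = 1 mm).
Layer 1008–700 hPa: Δp = 308 hPa = 30800 Pa, q̄ = 0.0144 kg/kg → 0.0144 × 30800 / 9.8 = 45.26 mm
Layer 700–640 hPa: Δp = 60 hPa = 6000 Pa, q̄ = 0.00515 kg/kg → 0.00515 × 6000 / 9.8 = 3.15 mm
Layer 640–450 hPa: Δp = 190 hPa = 19000 Pa, q̄ = 0.00367 kg/kg → 0.00367 × 19000 / 9.8 = 7.12 mm
Layer 450–300 hPa: Δp = 150 hPa = 15000 Pa, q̄ = 0.00313 kg/kg → 0.00313 × 15000 / 9.8 = 4.79 mm
PW = 45.26 + 3.15 + 7.12 + 4.79 = 60.32 ≈ 60.3 mm.
Rainfall = ε × PW = 0.53 × 60.3 = 32.0 mm.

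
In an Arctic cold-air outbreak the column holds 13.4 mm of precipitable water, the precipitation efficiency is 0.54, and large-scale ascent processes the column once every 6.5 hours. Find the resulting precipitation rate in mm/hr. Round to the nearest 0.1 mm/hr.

Each overturning extracts ε × PW = 0.54 × 13.4 = 7.236 mm.
Rate = ε·PW / τ = 7.236 / 6.5 h = 1.1 mm/hr.

R ≈ 1.1 mm/hr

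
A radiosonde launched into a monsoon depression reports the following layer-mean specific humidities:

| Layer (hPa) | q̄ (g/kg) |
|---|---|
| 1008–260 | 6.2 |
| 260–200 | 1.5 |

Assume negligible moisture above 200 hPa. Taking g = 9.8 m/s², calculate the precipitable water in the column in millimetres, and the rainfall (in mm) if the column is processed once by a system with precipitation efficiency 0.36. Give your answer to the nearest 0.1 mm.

Precipitable water is the column-integrated vapour mass per unit area: PW = (1/g) Σ q̄ Δp, with q in kg/kg and Δp in Pa (1 kg/m² of water = 1 mm).
Layer 1008–260 hPa: Δp = 748 hPa = 74800 Pa, q̄ = 0.0062 kg/kg → 0.0062 × 74800 / 9.8 = 47.32 mm
Layer 260–200 hPa: Δp = 60 hPa = 6000 Pa, q̄ = 0.0015 kg/kg → 0.0015 × 6000 / 9.8 = 0.92 mm
PW = 47.32 + 0.92 = 48.24 ≈ 48.2 mm.
Rainfall = ε × PW = 0.36 × 48.2 = 17.4 mm.

PW ≈ 48.2 mm; rainfall ≈ 17.4 mm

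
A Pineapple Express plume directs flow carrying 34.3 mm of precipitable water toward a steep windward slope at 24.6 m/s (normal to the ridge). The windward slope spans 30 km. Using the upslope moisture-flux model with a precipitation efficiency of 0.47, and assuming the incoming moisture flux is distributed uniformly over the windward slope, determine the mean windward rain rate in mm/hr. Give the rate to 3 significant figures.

Incoming column moisture flux per unit ridge length: F = V × PW = 24.6 × 34.3 = 843.78 mm·m/s.
Spread over the 30 km slope with efficiency ε = 0.47: R = ε·F/W = 0.47 × 843.78 / 30000 m = 1.322e-02 mm/s.
R = 1.322e-02 × 3600 = 47.6 mm/hr.

R ≈ 47.6 mm/hr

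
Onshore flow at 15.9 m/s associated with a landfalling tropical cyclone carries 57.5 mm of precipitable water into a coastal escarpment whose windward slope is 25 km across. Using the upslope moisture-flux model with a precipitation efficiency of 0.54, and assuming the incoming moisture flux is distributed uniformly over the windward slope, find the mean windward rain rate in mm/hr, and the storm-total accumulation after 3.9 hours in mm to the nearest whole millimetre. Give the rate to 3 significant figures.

Incoming column moisture flux per unit ridge length: F = V × PW = 15.9 × 57.5 = 914.25 mm·m/s.
Spread over the 25 km slope with efficiency ε = 0.54: R = ε·F/W = 0.54 × 914.25 / 25000 m = 1.975e-02 mm/s.
R = 1.975e-02 × 3600 = 71.1 mm/hr.
Over 3.9 h: total = 71.1 × 3.9 = 277.29 ≈ 277 mm.

R ≈ 71.1 mm/hr; total ≈ 277 mm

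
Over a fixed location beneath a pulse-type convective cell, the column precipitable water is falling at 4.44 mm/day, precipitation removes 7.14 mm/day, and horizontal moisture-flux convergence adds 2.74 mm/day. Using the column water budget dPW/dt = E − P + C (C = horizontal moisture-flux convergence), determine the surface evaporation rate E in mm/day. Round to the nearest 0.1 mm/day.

E ≈ 0.0 mm/day

dPW/dt = -4.44 mm/day.
E = dPW/dt + P − C = (-4.44) + 7.14 − (2.74) = 0.0 mm/day.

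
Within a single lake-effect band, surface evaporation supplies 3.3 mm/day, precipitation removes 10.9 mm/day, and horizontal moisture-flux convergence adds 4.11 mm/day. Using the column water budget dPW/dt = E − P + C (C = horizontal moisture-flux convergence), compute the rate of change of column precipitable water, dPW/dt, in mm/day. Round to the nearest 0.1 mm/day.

dPW/dt = E − P + C = 3.3 − 10.9 + (4.11) = -3.5 mm/day.

dPW/dt ≈ -3.5 mm/day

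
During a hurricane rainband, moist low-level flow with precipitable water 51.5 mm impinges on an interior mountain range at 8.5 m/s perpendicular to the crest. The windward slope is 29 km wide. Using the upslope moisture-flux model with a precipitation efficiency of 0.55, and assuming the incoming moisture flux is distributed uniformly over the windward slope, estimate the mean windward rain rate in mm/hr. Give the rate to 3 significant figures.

Incoming column moisture flux per unit ridge length: F = V × PW = 8.5 × 51.5 = 437.75 mm·m/s.
Spread over the 29 km slope with efficiency ε = 0.55: R = ε·F/W = 0.55 × 437.75 / 29000 m = 8.302e-03 mm/s.
R = 8.302e-03 × 3600 = 29.9 mm/hr.

R ≈ 29.9 mm/hr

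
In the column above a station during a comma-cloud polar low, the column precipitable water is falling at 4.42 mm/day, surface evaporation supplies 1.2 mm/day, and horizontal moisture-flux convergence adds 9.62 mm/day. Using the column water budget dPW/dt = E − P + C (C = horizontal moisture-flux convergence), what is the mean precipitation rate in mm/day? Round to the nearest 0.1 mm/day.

P ≈ 15.2 mm/day

dPW/dt = -4.42 mm/day.
P = E + C − dPW/dt = 1.2 + (9.62) − (-4.42) = 15.2 mm/day.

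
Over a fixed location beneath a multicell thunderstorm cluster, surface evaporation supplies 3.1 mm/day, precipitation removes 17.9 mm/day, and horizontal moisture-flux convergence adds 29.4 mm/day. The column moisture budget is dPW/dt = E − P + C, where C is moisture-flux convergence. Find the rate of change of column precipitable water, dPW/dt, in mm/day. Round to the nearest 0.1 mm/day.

dPW/dt = E − P + C = 3.1 − 17.9 + (29.4) = 14.6 mm/day.

dPW/dt ≈ 14.6 mm/day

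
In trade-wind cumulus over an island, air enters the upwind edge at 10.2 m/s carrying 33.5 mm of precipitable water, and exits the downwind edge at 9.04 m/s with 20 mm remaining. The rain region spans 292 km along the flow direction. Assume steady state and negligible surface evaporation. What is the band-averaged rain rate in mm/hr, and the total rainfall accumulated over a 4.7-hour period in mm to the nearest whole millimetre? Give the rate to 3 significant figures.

R ≈ 1.98 mm/hr; total ≈ 9 mm

Column moisture flux per unit crosswind length is F = V × PW.
Inflow: F_in = 10.2 × 33.5 = 341.7 mm·m/s
Outflow: F_out = 9.04 × 20 = 180.8 mm·m/s
Steady-state rate R = (F_in − F_out)/L = (341.7 − 180.8) / 292000 m = 5.510e-04 mm/s.
R = 5.510e-04 × 3600 = 1.98 mm/hr.
Over 4.7 h: total = 1.98 × 4.7 = 9.306 ≈ 9 mm.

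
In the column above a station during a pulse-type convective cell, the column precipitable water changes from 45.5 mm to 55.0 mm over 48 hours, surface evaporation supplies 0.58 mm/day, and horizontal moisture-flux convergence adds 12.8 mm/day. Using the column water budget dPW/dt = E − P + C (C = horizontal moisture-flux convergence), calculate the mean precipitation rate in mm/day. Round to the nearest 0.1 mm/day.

P ≈ 8.6 mm/day

dPW/dt = (55.0 − 45.5) mm / (48/24 day) = +4.750 mm/day.
P = E + C − dPW/dt = 0.58 + (12.8) − (+4.750) = 8.6 mm/day.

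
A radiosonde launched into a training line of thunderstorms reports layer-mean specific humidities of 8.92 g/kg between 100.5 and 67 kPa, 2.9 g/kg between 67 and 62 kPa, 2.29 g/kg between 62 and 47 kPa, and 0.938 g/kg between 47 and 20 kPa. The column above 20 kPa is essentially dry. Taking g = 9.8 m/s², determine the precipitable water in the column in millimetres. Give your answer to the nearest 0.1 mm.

Precipitable water is the column-integrated vapour mass per unit area: PW = (1/g) Σ q̄ Δp, with q in kg/kg and Δp in Pa (1 kg/m² of water = 1 mm).
Layer 100.5–67 kPa: Δp = 335 hPa = 33500 Pa, q̄ = 0.00892 kg/kg → 0.00892 × 33500 / 9.8 = 30.49 mm
Layer 67–62 kPa: Δp = 50 hPa = 5000 Pa, q̄ = 0.0029 kg/kg → 0.0029 × 5000 / 9.8 = 1.48 mm
Layer 62–47 kPa: Δp = 150 hPa = 15000 Pa, q̄ = 0.00229 kg/kg → 0.00229 × 15000 / 9.8 = 3.51 mm
Layer 47–20 kPa: Δp = 270 hPa = 27000 Pa, q̄ = 0.000938 kg/kg → 0.000938 × 27000 / 9.8 = 2.58 mm
PW = 30.49 + 1.48 + 3.51 + 2.58 = 38.06 ≈ 38.1 mm.

PW ≈ 38.1 mm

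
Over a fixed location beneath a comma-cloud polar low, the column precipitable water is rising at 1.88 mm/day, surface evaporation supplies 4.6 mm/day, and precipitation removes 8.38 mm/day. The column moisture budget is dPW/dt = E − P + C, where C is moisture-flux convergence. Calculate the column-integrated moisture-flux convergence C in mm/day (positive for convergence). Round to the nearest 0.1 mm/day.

C ≈ 5.7 mm/day

dPW/dt = +1.88 mm/day.
C = dPW/dt − E + P = (+1.88) − 4.6 + 8.38 = 5.7 mm/day.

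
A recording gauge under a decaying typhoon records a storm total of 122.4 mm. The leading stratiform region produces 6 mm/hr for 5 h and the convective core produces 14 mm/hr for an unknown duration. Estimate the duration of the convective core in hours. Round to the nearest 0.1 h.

Known phases: 6 × 5 = 30 mm.
Remaining depth = 122.4 − 30 = 92.4 mm.
Duration = 92.4 / 14 = 6.6 h.

duration ≈ 6.6 h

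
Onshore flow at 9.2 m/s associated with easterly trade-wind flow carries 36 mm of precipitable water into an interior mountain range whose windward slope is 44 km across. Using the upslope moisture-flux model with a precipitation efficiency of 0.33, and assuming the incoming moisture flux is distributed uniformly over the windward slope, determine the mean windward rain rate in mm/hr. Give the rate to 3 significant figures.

R ≈ 8.94 mm/hr

Incoming column moisture flux per unit ridge length: F = V × PW = 9.2 × 36 = 331.2 mm·m/s.
Spread over the 44 km slope with efficiency ε = 0.33: R = ε·F/W = 0.33 × 331.2 / 44000 m = 2.484e-03 mm/s.
R = 2.484e-03 × 3600 = 8.94 mm/hr.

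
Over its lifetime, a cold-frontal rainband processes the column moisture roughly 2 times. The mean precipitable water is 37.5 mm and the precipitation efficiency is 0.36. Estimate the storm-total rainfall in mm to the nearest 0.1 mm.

rainfall ≈ 27.0 mm

Each cycle deposits ε × PW = 0.36 × 37.5 = 13.5 mm.
Over 2 cycles: 2 × 13.5 = 27.0 mm.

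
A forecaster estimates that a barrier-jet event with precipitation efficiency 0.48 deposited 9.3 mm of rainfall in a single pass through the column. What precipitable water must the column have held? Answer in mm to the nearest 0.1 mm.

PW = rainfall / ε = 9.3 / 0.48 = 19.4 mm.

PW ≈ 19.4 mm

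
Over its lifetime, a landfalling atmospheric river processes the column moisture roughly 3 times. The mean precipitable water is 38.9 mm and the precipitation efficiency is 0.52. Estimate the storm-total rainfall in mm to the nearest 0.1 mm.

Each cycle deposits ε × PW = 0.52 × 38.9 = 20.228 mm.
Over 3 cycles: 3 × 20.228 = 60.7 mm.

rainfall ≈ 60.7 mm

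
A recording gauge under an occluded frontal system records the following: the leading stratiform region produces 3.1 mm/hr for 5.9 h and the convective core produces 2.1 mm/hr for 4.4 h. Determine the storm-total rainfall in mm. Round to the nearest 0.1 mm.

total ≈ 27.5 mm

Total = Σ Rᵢ Δtᵢ = 3.1 × 5.9 + 2.1 × 4.4
      = 18.29 + 9.24 = 27.5 mm.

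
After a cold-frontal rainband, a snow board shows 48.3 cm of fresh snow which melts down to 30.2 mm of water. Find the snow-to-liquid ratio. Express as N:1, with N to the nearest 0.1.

ratio ≈ 16.0

Ratio = snow depth / SWE = 483 mm / 30.2 mm = 16.0, i.e. 16.0:1.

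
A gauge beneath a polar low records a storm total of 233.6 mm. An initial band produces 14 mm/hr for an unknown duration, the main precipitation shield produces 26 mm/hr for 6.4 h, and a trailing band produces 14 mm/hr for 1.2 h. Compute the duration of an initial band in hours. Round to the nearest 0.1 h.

duration ≈ 3.6 h

Known phases: 26 × 6.4 + 14 × 1.2 = 166.4 + 16.8 = 183.2 mm.
Remaining depth = 233.6 − 183.2 = 50.4 mm.
Duration = 50.4 / 14 = 3.6 h.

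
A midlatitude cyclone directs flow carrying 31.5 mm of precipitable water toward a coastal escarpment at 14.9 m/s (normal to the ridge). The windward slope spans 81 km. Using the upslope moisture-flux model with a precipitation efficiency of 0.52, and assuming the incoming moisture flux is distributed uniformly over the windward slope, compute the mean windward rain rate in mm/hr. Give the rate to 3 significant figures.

R ≈ 10.8 mm/hr

Incoming column moisture flux per unit ridge length: F = V × PW = 14.9 × 31.5 = 469.35 mm·m/s.
Spread over the 81 km slope with efficiency ε = 0.52: R = ε·F/W = 0.52 × 469.35 / 81000 m = 3.013e-03 mm/s.
R = 3.013e-03 × 3600 = 10.8 mm/hr.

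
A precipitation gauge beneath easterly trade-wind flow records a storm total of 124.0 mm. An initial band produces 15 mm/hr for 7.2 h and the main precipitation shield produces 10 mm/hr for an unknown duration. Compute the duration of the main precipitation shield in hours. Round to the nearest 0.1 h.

Known phases: 15 × 7.2 = 108 mm.
Remaining depth = 124.0 − 108 = 16 mm.
Duration = 16 / 10 = 1.6 h.

duration ≈ 1.6 h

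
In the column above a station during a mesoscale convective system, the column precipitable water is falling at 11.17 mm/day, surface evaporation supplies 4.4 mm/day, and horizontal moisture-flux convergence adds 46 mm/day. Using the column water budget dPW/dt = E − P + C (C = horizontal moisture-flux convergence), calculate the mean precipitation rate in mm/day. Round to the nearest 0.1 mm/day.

dPW/dt = -11.17 mm/day.
P = E + C − dPW/dt = 4.4 + (46) − (-11.17) = 61.6 mm/day.

P ≈ 61.6 mm/day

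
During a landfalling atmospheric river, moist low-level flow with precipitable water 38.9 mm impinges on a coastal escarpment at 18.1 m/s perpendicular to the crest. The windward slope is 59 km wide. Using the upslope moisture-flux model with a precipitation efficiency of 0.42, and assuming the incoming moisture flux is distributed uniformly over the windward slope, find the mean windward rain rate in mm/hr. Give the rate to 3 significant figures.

Incoming column moisture flux per unit ridge length: F = V × PW = 18.1 × 38.9 = 704.09 mm·m/s.
Spread over the 59 km slope with efficiency ε = 0.42: R = ε·F/W = 0.42 × 704.09 / 59000 m = 5.012e-03 mm/s.
R = 5.012e-03 × 3600 = 18.0 mm/hr.

R ≈ 18.0 mm/hr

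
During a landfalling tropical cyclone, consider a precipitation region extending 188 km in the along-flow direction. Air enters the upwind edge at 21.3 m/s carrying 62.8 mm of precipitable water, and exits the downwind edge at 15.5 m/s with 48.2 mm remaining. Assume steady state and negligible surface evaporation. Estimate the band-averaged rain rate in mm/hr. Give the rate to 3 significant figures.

Column moisture flux per unit crosswind length is F = V × PW.
Inflow: F_in = 21.3 × 62.8 = 1337.64 mm·m/s
Outflow: F_out = 15.5 × 48.2 = 747.1 mm·m/s
Steady-state rate R = (F_in − F_out)/L = (1337.64 − 747.1) / 188000 m = 3.141e-03 mm/s.
R = 3.141e-03 × 3600 = 11.3 mm/hr.

R ≈ 11.3 mm/hr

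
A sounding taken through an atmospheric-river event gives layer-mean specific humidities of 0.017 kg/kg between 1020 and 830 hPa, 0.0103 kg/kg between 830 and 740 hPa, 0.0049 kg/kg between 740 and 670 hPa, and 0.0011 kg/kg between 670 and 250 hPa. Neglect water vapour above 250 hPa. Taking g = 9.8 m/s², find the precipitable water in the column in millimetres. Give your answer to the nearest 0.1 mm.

Precipitable water is the column-integrated vapour mass per unit area: PW = (1/g) Σ q̄ Δp, with q in kg/kg and Δp in Pa (1 kg/m² of water = 1 mm).
Layer 1020–830 hPa: Δp = 190 hPa = 19000 Pa, q̄ = 0.017 kg/kg → 0.017 × 19000 / 9.8 = 32.96 mm
Layer 830–740 hPa: Δp = 90 hPa = 9000 Pa, q̄ = 0.0103 kg/kg → 0.0103 × 9000 / 9.8 = 9.46 mm
Layer 740–670 hPa: Δp = 70 hPa = 7000 Pa, q̄ = 0.0049 kg/kg → 0.0049 × 7000 / 9.8 = 3.50 mm
Layer 670–250 hPa: Δp = 420 hPa = 42000 Pa, q̄ = 0.0011 kg/kg → 0.0011 × 42000 / 9.8 = 4.71 mm
PW = 32.96 + 9.46 + 3.50 + 4.71 = 50.63 ≈ 50.6 mm.

PW ≈ 50.6 mm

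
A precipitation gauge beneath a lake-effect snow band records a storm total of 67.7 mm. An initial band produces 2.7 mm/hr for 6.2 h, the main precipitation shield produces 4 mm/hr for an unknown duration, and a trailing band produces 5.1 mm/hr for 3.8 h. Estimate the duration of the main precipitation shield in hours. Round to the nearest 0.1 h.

duration ≈ 7.9 h

Known phases: 2.7 × 6.2 + 5.1 × 3.8 = 16.74 + 19.38 = 36.12 mm.
Remaining depth = 67.7 − 36.12 = 31.58 mm.
Duration = 31.58 / 4 = 7.9 h.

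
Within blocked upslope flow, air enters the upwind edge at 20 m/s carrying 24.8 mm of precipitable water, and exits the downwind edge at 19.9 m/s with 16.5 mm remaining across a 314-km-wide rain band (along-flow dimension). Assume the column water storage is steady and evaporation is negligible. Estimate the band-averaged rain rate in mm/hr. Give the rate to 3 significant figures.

Column moisture flux per unit crosswind length is F = V × PW.
Inflow: F_in = 20 × 24.8 = 496 mm·m/s
Outflow: F_out = 19.9 × 16.5 = 328.35 mm·m/s
Steady-state rate R = (F_in − F_out)/L = (496 − 328.35) / 314000 m = 5.339e-04 mm/s.
R = 5.339e-04 × 3600 = 1.92 mm/hr.

R ≈ 1.92 mm/hr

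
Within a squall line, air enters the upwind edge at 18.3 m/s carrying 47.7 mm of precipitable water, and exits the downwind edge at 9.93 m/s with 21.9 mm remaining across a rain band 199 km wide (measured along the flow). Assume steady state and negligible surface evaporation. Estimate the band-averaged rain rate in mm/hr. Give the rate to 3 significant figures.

R ≈ 11.9 mm/hr

Column moisture flux per unit crosswind length is F = V × PW.
Inflow: F_in = 18.3 × 47.7 = 872.91 mm·m/s
Outflow: F_out = 9.93 × 21.9 = 217.467 mm·m/s
Steady-state rate R = (F_in − F_out)/L = (872.91 − 217.467) / 199000 m = 3.294e-03 mm/s.
R = 3.294e-03 × 3600 = 11.9 mm/hr.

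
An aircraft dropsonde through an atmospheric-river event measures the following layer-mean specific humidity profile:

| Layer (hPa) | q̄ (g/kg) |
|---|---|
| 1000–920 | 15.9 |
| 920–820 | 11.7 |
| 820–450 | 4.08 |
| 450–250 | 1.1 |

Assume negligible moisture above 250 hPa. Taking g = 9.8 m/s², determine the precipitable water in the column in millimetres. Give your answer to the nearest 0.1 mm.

Precipitable water is the column-integrated vapour mass per unit area: PW = (1/g) Σ q̄ Δp, with q in kg/kg and Δp in Pa (1 kg/m² of water = 1 mm).
Layer 1000–920 hPa: Δp = 80 hPa = 8000 Pa, q̄ = 0.0159 kg/kg → 0.0159 × 8000 / 9.8 = 12.98 mm
Layer 920–820 hPa: Δp = 100 hPa = 10000 Pa, q̄ = 0.0117 kg/kg → 0.0117 × 10000 / 9.8 = 11.94 mm
Layer 820–450 hPa: Δp = 370 hPa = 37000 Pa, q̄ = 0.00408 kg/kg → 0.00408 × 37000 / 9.8 = 15.40 mm
Layer 450–250 hPa: Δp = 200 hPa = 20000 Pa, q̄ = 0.0011 kg/kg → 0.0011 × 20000 / 9.8 = 2.24 mm
PW = 12.98 + 11.94 + 15.40 + 2.24 = 42.56 ≈ 42.6 mm.

PW ≈ 42.6 mm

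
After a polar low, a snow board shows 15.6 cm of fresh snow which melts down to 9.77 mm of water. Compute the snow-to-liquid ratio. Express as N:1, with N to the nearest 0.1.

Ratio = snow depth / SWE = 156 mm / 9.77 mm = 16.0, i.e. 16.0:1.

ratio ≈ 16.0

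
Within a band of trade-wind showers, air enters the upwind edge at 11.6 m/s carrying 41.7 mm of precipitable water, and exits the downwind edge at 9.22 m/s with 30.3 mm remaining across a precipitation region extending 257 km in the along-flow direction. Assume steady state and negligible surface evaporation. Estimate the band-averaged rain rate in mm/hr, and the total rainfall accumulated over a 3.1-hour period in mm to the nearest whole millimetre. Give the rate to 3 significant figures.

R ≈ 2.86 mm/hr; total ≈ 9 mm

Column moisture flux per unit crosswind length is F = V × PW.
Inflow: F_in = 11.6 × 41.7 = 483.72 mm·m/s
Outflow: F_out = 9.22 × 30.3 = 279.366 mm·m/s
Steady-state rate R = (F_in − F_out)/L = (483.72 − 279.366) / 257000 m = 7.952e-04 mm/s.
R = 7.952e-04 × 3600 = 2.86 mm/hr.
Over 3.1 h: total = 2.86 × 3.1 = 8.866 ≈ 9 mm.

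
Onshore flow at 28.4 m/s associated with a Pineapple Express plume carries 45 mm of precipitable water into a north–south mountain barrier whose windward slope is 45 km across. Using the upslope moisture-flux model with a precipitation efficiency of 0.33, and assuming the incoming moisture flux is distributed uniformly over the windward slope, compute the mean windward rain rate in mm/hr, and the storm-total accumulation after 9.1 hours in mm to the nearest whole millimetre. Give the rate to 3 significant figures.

Incoming column moisture flux per unit ridge length: F = V × PW = 28.4 × 45 = 1278 mm·m/s.
Spread over the 45 km slope with efficiency ε = 0.33: R = ε·F/W = 0.33 × 1278 / 45000 m = 9.372e-03 mm/s.
R = 9.372e-03 × 3600 = 33.7 mm/hr.
Over 9.1 h: total = 33.7 × 9.1 = 306.67 ≈ 307 mm.

R ≈ 33.7 mm/hr; total ≈ 307 mm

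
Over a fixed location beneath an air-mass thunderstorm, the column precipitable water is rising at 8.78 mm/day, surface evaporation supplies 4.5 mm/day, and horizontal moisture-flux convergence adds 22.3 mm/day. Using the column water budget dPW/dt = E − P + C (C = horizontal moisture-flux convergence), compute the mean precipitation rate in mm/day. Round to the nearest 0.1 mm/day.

P ≈ 18.0 mm/day

dPW/dt = +8.78 mm/day.
P = E + C − dPW/dt = 4.5 + (22.3) − (+8.78) = 18.0 mm/day.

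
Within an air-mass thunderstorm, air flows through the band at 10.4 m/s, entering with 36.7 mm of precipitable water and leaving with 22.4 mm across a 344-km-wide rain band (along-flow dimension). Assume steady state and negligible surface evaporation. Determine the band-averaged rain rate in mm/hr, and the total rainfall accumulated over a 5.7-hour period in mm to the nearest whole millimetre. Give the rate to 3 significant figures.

R ≈ 1.56 mm/hr; total ≈ 9 mm

Column moisture flux per unit crosswind length is F = V × PW.
Inflow: F_in = 10.4 × 36.7 = 381.68 mm·m/s
Outflow: F_out = 10.4 × 22.4 = 232.96 mm·m/s
Steady-state rate R = (F_in − F_out)/L = (381.68 − 232.96) / 344000 m = 4.323e-04 mm/s.
R = 4.323e-04 × 3600 = 1.56 mm/hr.
Over 5.7 h: total = 1.56 × 5.7 = 8.892 ≈ 9 mm.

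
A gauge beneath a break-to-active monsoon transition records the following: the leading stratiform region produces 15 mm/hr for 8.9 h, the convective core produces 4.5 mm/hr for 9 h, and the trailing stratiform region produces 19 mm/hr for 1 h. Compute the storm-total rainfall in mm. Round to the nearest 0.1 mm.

Total = Σ Rᵢ Δtᵢ = 15 × 8.9 + 4.5 × 9 + 19 × 1
      = 133.5 + 40.5 + 19 = 193.0 mm.

total ≈ 193.0 mm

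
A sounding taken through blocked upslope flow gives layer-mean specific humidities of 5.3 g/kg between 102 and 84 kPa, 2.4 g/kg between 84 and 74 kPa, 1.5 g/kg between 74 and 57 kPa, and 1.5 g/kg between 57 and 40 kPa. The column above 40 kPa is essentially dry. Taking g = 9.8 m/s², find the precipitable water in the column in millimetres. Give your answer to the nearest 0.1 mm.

PW ≈ 17.4 mm

Precipitable water is the column-integrated vapour mass per unit area: PW = (1/g) Σ q̄ Δp, with q in kg/kg and Δp in Pa (1 kg/m² of water = 1 mm).
Layer 102–84 kPa: Δp = 180 hPa = 18000 Pa, q̄ = 0.0053 kg/kg → 0.0053 × 18000 / 9.8 = 9.73 mm
Layer 84–74 kPa: Δp = 100 hPa = 10000 Pa, q̄ = 0.0024 kg/kg → 0.0024 × 10000 / 9.8 = 2.45 mm
Layer 74–57 kPa: Δp = 170 hPa = 17000 Pa, q̄ = 0.0015 kg/kg → 0.0015 × 17000 / 9.8 = 2.60 mm
Layer 57–40 kPa: Δp = 170 hPa = 17000 Pa, q̄ = 0.0015 kg/kg → 0.0015 × 17000 / 9.8 = 2.60 mm
PW = 9.73 + 2.45 + 2.60 + 2.60 = 17.38 ≈ 17.4 mm.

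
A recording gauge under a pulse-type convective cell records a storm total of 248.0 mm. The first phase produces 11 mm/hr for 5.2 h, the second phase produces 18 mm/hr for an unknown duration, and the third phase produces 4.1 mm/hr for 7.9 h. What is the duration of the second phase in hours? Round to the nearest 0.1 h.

duration ≈ 8.8 h

Known phases: 11 × 5.2 + 4.1 × 7.9 = 57.2 + 32.39 = 89.59 mm.
Remaining depth = 248.0 − 89.59 = 158.41 mm.
Duration = 158.41 / 18 = 8.8 h.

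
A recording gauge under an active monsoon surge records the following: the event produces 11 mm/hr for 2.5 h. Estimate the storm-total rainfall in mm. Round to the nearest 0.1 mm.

total ≈ 27.5 mm

Total = Σ Rᵢ Δtᵢ = 11 × 2.5
      = 27.5 = 27.5 mm.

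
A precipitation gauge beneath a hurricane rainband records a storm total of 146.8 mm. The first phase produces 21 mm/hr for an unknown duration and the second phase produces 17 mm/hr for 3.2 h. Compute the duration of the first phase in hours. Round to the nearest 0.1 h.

Known phases: 17 × 3.2 = 54.4 mm.
Remaining depth = 146.8 − 54.4 = 92.4 mm.
Duration = 92.4 / 21 = 4.4 h.

duration ≈ 4.4 h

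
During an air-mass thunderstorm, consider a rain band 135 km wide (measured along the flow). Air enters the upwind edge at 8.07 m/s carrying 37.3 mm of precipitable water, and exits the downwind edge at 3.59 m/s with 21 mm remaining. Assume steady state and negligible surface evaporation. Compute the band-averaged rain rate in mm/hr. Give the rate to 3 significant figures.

R ≈ 6.02 mm/hr

Column moisture flux per unit crosswind length is F = V × PW.
Inflow: F_in = 8.07 × 37.3 = 301.011 mm·m/s
Outflow: F_out = 3.59 × 21 = 75.39 mm·m/s
Steady-state rate R = (F_in − F_out)/L = (301.011 − 75.39) / 135000 m = 1.671e-03 mm/s.
R = 1.671e-03 × 3600 = 6.02 mm/hr.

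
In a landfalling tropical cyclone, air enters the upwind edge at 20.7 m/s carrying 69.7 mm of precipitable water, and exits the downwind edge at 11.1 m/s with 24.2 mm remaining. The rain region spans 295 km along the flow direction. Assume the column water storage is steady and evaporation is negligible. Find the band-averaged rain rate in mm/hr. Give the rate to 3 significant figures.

R ≈ 14.3 mm/hr

Column moisture flux per unit crosswind length is F = V × PW.
Inflow: F_in = 20.7 × 69.7 = 1442.79 mm·m/s
Outflow: F_out = 11.1 × 24.2 = 268.62 mm·m/s
Steady-state rate R = (F_in − F_out)/L = (1442.79 − 268.62) / 295000 m = 3.980e-03 mm/s.
R = 3.980e-03 × 3600 = 14.3 mm/hr.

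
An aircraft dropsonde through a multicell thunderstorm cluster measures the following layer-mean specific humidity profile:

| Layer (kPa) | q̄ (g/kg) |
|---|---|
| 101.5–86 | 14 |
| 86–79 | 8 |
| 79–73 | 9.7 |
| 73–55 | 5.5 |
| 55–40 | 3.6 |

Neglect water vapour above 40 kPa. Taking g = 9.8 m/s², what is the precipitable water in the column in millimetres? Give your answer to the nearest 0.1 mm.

PW ≈ 49.4 mm

Precipitable water is the column-integrated vapour mass per unit area: PW = (1/g) Σ q̄ Δp, with q in kg/kg and Δp in Pa (1 kg/m² of water = 1 mm).
Layer 101.5–86 kPa: Δp = 155 hPa = 15500 Pa, q̄ = 0.014 kg/kg → 0.014 × 15500 / 9.8 = 22.14 mm
Layer 86–79 kPa: Δp = 70 hPa = 7000 Pa, q̄ = 0.008 kg/kg → 0.008 × 7000 / 9.8 = 5.71 mm
Layer 79–73 kPa: Δp = 60 hPa = 6000 Pa, q̄ = 0.0097 kg/kg → 0.0097 × 6000 / 9.8 = 5.94 mm
Layer 73–55 kPa: Δp = 180 hPa = 18000 Pa, q̄ = 0.0055 kg/kg → 0.0055 × 18000 / 9.8 = 10.10 mm
Layer 55–40 kPa: Δp = 150 hPa = 15000 Pa, q̄ = 0.0036 kg/kg → 0.0036 × 15000 / 9.8 = 5.51 mm
PW = 22.14 + 5.71 + 5.94 + 10.10 + 5.51 = 49.40 ≈ 49.4 mm.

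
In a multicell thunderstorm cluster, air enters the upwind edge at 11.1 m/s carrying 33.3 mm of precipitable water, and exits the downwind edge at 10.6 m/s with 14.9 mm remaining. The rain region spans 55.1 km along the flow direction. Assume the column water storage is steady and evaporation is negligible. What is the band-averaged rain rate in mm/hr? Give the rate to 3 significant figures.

Column moisture flux per unit crosswind length is F = V × PW.
Inflow: F_in = 11.1 × 33.3 = 369.63 mm·m/s
Outflow: F_out = 10.6 × 14.9 = 157.94 mm·m/s
Steady-state rate R = (F_in − F_out)/L = (369.63 − 157.94) / 55100 m = 3.842e-03 mm/s.
R = 3.842e-03 × 3600 = 13.8 mm/hr.

R ≈ 13.8 mm/hr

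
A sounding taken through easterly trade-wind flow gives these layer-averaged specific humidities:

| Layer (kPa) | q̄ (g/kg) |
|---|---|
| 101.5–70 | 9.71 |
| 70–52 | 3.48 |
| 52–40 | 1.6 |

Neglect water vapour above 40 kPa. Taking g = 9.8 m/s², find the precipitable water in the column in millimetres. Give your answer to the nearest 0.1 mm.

PW ≈ 39.6 mm

Precipitable water is the column-integrated vapour mass per unit area: PW = (1/g) Σ q̄ Δp, with q in kg/kg and Δp in Pa (1 kg/m² of water = 1 mm).
Layer 101.5–70 kPa: Δp = 315 hPa = 31500 Pa, q̄ = 0.00971 kg/kg → 0.00971 × 31500 / 9.8 = 31.21 mm
Layer 70–52 kPa: Δp = 180 hPa = 18000 Pa, q̄ = 0.00348 kg/kg → 0.00348 × 18000 / 9.8 = 6.39 mm
Layer 52–40 kPa: Δp = 120 hPa = 12000 Pa, q̄ = 0.0016 kg/kg → 0.0016 × 12000 / 9.8 = 1.96 mm
PW = 31.21 + 6.39 + 1.96 = 39.56 ≈ 39.6 mm.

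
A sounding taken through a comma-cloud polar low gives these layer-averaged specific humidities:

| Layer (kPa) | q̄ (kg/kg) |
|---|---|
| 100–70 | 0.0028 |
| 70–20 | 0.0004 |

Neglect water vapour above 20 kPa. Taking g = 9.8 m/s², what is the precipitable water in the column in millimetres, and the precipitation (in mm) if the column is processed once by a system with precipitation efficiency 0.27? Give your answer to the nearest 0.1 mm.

Precipitable water is the column-integrated vapour mass per unit area: PW = (1/g) Σ q̄ Δp, with q in kg/kg and Δp in Pa (1 kg/m² of water = 1 mm).
Layer 100–70 kPa: Δp = 300 hPa = 30000 Pa, q̄ = 0.0028 kg/kg → 0.0028 × 30000 / 9.8 = 8.57 mm
Layer 70–20 kPa: Δp = 500 hPa = 50000 Pa, q̄ = 0.0004 kg/kg → 0.0004 × 50000 / 9.8 = 2.04 mm
PW = 8.57 + 2.04 = 10.61 ≈ 10.6 mm.
Precipitation = ε × PW = 0.27 × 10.6 = 2.9 mm.

PW ≈ 10.6 mm; precipitation ≈ 2.9 mm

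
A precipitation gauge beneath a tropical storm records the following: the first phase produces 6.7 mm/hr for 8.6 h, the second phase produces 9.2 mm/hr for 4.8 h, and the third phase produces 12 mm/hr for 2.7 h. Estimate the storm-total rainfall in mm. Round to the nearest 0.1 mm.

Total = Σ Rᵢ Δtᵢ = 6.7 × 8.6 + 9.2 × 4.8 + 12 × 2.7
      = 57.62 + 44.16 + 32.4 = 134.2 mm.

total ≈ 134.2 mm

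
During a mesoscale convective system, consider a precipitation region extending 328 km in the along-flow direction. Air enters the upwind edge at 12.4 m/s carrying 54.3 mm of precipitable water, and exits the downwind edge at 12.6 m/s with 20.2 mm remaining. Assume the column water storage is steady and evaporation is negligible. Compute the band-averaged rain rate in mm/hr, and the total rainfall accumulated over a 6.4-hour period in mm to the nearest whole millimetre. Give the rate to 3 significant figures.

R ≈ 4.60 mm/hr; total ≈ 29 mm

Column moisture flux per unit crosswind length is F = V × PW.
Inflow: F_in = 12.4 × 54.3 = 673.32 mm·m/s
Outflow: F_out = 12.6 × 20.2 = 254.52 mm·m/s
Steady-state rate R = (F_in − F_out)/L = (673.32 − 254.52) / 328000 m = 1.277e-03 mm/s.
R = 1.277e-03 × 3600 = 4.60 mm/hr.
Over 6.4 h: total = 4.60 × 6.4 = 29.44 ≈ 29 mm.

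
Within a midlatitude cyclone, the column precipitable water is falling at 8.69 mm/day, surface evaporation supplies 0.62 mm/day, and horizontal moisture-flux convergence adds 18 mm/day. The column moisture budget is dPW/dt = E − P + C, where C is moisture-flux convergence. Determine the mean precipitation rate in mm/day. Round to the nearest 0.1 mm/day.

dPW/dt = -8.69 mm/day.
P = E + C − dPW/dt = 0.62 + (18) − (-8.69) = 27.3 mm/day.

P ≈ 27.3 mm/day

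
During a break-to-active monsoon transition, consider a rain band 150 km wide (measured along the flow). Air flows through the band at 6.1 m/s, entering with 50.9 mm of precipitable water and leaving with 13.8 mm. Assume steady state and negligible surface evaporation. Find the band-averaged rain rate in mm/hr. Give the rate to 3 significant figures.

Column moisture flux per unit crosswind length is F = V × PW.
Inflow: F_in = 6.1 × 50.9 = 310.49 mm·m/s
Outflow: F_out = 6.1 × 13.8 = 84.18 mm·m/s
Steady-state rate R = (F_in − F_out)/L = (310.49 − 84.18) / 150000 m = 1.509e-03 mm/s.
R = 1.509e-03 × 3600 = 5.43 mm/hr.

R ≈ 5.43 mm/hr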